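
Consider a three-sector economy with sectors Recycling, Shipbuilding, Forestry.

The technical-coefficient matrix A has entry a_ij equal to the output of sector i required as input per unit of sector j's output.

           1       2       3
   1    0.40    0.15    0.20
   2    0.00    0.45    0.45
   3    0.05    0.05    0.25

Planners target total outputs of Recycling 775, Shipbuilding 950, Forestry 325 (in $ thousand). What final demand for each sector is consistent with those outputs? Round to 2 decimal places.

d_1 = 257.50, d_2 = 376.25, d_3 = 157.50

I − A =
  [   0.60    -0.15    -0.20]
  [   0.00     0.55    -0.45]
  [  -0.05    -0.05     0.75]
d = (I − A) x:
  d_1 = (+0.60)·775 + (-0.15)·950 + (-0.20)·325 = 257.50
  d_2 = (+0.00)·775 + (+0.55)·950 + (-0.45)·325 = 376.25
  d_3 = (-0.05)·775 + (-0.05)·950 + (+0.75)·325 = 157.50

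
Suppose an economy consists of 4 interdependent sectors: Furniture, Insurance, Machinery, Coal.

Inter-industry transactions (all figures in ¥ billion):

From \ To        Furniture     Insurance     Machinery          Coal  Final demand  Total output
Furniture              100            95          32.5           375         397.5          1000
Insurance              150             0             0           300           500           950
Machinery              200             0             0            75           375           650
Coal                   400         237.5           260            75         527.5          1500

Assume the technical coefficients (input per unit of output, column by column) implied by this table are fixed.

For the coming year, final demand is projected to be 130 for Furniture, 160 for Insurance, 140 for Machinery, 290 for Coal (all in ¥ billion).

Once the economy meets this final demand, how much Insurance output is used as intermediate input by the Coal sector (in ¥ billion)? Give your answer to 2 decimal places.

Technical coefficients a_ij = z_ij / X_j:
  a_11 = 100/1000 = 0.10, a_21 = 150/1000 = 0.15, a_31 = 200/1000 = 0.20, a_41 = 400/1000 = 0.40
  a_12 = 95/950 = 0.10, a_22 = 0/950 = 0.00, a_32 = 0/950 = 0.00, a_42 = 237.5/950 = 0.25
  a_13 = 32.5/650 = 0.05, a_23 = 0/650 = 0.00, a_33 = 0/650 = 0.00, a_43 = 260/650 = 0.40
  a_14 = 375/1500 = 0.25, a_24 = 300/1500 = 0.20, a_34 = 75/1500 = 0.05, a_44 = 75/1500 = 0.05
I − A =
  [   0.90    -0.10    -0.05    -0.25]
  [  -0.15     1.00     0.00    -0.20]
  [  -0.20     0.00     1.00    -0.05]
  [  -0.40    -0.25    -0.40     0.95]
Compute the cofactors C_ij = (−1)^(i+j)·(3×3 minor ij) of I−A; the adjugate is their transpose:
adj(I−A) = Cᵀ =
  [ 0.880000   0.156125   0.153000   0.272500]
  [ 0.235500   0.706500   0.098125   0.215875]
  [ 0.201875   0.044750   0.678375   0.098250]
  [ 0.517500   0.270500   0.375875   0.875000]
det(I−A) = Σ_j (I−A)_1j·C_1j = (0.90)(0.880000) + (-0.10)(0.235500) + (-0.05)(0.201875) + (-0.25)(0.517500) = 0.62898125
(I − A)⁻¹ = adj(I−A) / det(I−A) ≈
  [   1.3991     0.2482     0.2433     0.4332]
  [   0.3744     1.1232     0.1560     0.3432]
  [   0.3210     0.0711     1.0785     0.1562]
  [   0.8228     0.4301     0.5976     1.3911]
First solve x = (I − A)⁻¹ d = adj(I−A)·d / det(I−A); in particular x_4 = (0.517500·130 + 0.270500·160 + 0.375875·140 + 0.875000·290) / 0.62898125 = 416.9275 / 0.62898125 ≈ 662.8616.
Intermediate flow from 2 to 4: z_24 = a_24 · x_4 = 0.20 × 416.9275 / 0.62898125 = 83.3855 / 0.62898125 ≈ 132.57.

z_24 = 132.57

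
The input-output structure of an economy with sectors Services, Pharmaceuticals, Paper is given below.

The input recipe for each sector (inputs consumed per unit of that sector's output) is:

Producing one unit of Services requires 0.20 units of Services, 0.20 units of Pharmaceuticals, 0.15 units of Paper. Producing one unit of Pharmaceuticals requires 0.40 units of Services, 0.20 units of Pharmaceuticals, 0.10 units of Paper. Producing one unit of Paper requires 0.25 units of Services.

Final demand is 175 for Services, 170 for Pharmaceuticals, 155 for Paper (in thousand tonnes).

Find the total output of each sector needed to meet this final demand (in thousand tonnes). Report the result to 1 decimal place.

I − A =
  [   0.80    -0.40    -0.25]
  [  -0.20     0.80     0.00]
  [  -0.15    -0.10     1.00]
Cofactors of I−A, C_ij = (−1)^(i+j)·(minor ij) (rows/columns in the sector order above):
  C_11 = (0.80)(1.00) − (0.00)(-0.10) = 0.8000
  C_12 = −[(-0.20)(1.00) − (0.00)(-0.15)] = 0.2000
  C_13 = (-0.20)(-0.10) − (0.80)(-0.15) = 0.1400
  C_21 = −[(-0.40)(1.00) − (-0.25)(-0.10)] = 0.4250
  C_22 = (0.80)(1.00) − (-0.25)(-0.15) = 0.7625
  C_23 = −[(0.80)(-0.10) − (-0.40)(-0.15)] = 0.1400
  C_31 = (-0.40)(0.00) − (-0.25)(0.80) = 0.2000
  C_32 = −[(0.80)(0.00) − (-0.25)(-0.20)] = 0.0500
  C_33 = (0.80)(0.80) − (-0.40)(-0.20) = 0.5600
det(I−A) = Σ_j (I−A)_1j·C_1j = (0.80)(0.8000) + (-0.40)(0.2000) + (-0.25)(0.1400) = 0.5250
adj(I−A) = Cᵀ =
  [ 0.8000   0.4250   0.2000]
  [ 0.2000   0.7625   0.0500]
  [ 0.1400   0.1400   0.5600]
(I − A)⁻¹ = adj(I−A) / det(I−A) ≈
  [   1.5238     0.8095     0.3810]
  [   0.3810     1.4524     0.0952]
  [   0.2667     0.2667     1.0667]
x = (I − A)⁻¹ d = adj(I−A)·d / det(I−A), with det(I−A) = 0.5250:
  x_1 = (0.8000·175 + 0.4250·170 + 0.2000·155) / 0.5250 = 243.25 / 0.5250 ≈ 463.3
  x_2 = (0.2000·175 + 0.7625·170 + 0.0500·155) / 0.5250 = 172.375 / 0.5250 ≈ 328.3
  x_3 = (0.1400·175 + 0.1400·170 + 0.5600·155) / 0.5250 = 135.10 / 0.5250 ≈ 257.3

x_1 = 463.3, x_2 = 328.3, x_3 = 257.3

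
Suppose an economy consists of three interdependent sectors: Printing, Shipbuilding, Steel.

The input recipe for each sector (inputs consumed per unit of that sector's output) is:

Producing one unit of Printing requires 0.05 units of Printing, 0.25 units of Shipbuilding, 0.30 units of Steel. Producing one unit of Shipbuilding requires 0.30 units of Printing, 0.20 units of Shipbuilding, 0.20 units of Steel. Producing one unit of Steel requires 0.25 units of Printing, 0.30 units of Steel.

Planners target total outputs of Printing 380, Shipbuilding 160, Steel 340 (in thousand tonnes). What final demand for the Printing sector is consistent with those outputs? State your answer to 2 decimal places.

I − A =
  [   0.95    -0.30    -0.25]
  [  -0.25     0.80     0.00]
  [  -0.30    -0.20     0.70]
d = (I − A) x:
  d_1 = (+0.95)·380 + (-0.30)·160 + (-0.25)·340 = 228.00
  d_2 = (-0.25)·380 + (+0.80)·160 + (+0.00)·340 = 33.00
  d_3 = (-0.30)·380 + (-0.20)·160 + (+0.70)·340 = 92.00

d_1 = 228.00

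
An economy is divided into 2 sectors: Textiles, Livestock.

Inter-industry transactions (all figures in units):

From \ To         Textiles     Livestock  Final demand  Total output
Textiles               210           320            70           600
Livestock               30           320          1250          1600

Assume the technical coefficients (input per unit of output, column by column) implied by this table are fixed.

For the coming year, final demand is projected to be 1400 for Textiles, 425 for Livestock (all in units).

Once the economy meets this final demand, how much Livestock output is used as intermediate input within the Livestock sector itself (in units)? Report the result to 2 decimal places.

Technical coefficients a_ij = z_ij / X_j:
  a_TT = 210/600 = 0.35, a_LT = 30/600 = 0.05
  a_TL = 320/1600 = 0.20, a_LL = 320/1600 = 0.20
I − A =
  [   0.65    -0.20]
  [  -0.05     0.80]
det(I−A) = (0.65)(0.80) − (-0.20)(-0.05) = 0.5100
adj(I−A) = [[0.80, 0.20], [0.05, 0.65]]
(I − A)⁻¹ = adj(I−A) / det(I−A) ≈
  [   1.5686     0.3922]
  [   0.0980     1.2745]
First solve x = (I − A)⁻¹ d = adj(I−A)·d / det(I−A); in particular x_L = (0.05·1400 + 0.65·425) / 0.5100 = 346.25 / 0.5100 ≈ 678.9216.
Intermediate flow from L to L: z_LL = a_LL · x_L = 0.20 × 346.25 / 0.5100 = 69.25 / 0.5100 ≈ 135.78.

z_LL = 135.78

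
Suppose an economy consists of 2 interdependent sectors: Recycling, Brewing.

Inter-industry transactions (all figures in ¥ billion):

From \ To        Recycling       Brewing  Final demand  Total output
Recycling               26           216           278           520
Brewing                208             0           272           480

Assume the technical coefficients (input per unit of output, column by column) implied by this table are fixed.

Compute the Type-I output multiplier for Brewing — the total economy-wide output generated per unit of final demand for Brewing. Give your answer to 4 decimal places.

m_B = 1.8182

Technical coefficients a_ij = z_ij / X_j:
  a_RR = 26/520 = 0.05, a_BR = 208/520 = 0.40
  a_RB = 216/480 = 0.45, a_BB = 0/480 = 0.00
I − A =
  [   0.95    -0.45]
  [  -0.40     1.00]
det(I−A) = (0.95)(1.00) − (-0.45)(-0.40) = 0.7700
adj(I−A) = [[1.00, 0.45], [0.40, 0.95]]
(I − A)⁻¹ = adj(I−A) / det(I−A) ≈
  [   1.29870     0.58442]
  [   0.51948     1.23377]
The output multiplier for sector j is the column-j sum of the Leontief inverse (I − A)⁻¹ = adj(I−A) / det(I−A).
Column B of adj(I−A): (0.45, 0.95); det(I−A) = 0.7700.
m_B = (0.45 + 0.95) / 0.7700 = 1.40 / 0.7700 ≈ 1.8182.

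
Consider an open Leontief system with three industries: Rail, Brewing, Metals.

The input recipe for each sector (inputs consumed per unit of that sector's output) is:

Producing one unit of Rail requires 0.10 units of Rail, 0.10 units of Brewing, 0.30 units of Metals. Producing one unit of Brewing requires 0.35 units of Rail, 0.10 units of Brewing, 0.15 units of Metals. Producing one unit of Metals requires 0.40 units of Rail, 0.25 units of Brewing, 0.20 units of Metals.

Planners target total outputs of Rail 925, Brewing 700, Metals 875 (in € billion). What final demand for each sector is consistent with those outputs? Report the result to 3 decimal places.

d_R = 237.500, d_B = 318.750, d_M = 317.500

I − A =
  [   0.90    -0.35    -0.40]
  [  -0.10     0.90    -0.25]
  [  -0.30    -0.15     0.80]
d = (I − A) x:
  d_R = (+0.90)·925 + (-0.35)·700 + (-0.40)·875 = 237.500
  d_B = (-0.10)·925 + (+0.90)·700 + (-0.25)·875 = 318.750
  d_M = (-0.30)·925 + (-0.15)·700 + (+0.80)·875 = 317.500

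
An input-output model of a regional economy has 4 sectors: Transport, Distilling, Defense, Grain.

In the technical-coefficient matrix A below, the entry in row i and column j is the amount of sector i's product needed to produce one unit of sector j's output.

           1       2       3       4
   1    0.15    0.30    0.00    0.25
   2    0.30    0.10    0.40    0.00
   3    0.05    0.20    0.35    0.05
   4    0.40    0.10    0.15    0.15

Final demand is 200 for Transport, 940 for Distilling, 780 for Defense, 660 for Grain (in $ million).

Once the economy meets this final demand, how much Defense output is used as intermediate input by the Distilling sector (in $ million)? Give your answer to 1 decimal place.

I − A =
  [   0.85    -0.30     0.00    -0.25]
  [  -0.30     0.90    -0.40     0.00]
  [  -0.05    -0.20     0.65    -0.05]
  [  -0.40    -0.10    -0.15     0.85]
Compute the cofactors C_ij = (−1)^(i+j)·(3×3 minor ij) of I−A; the adjugate is their transpose:
adj(I−A) = Cᵀ =
  [ 0.420500   0.187250   0.145750   0.132250]
  [ 0.188500   0.396375   0.260250   0.070750]
  [ 0.108750   0.148750   0.476250   0.060000]
  [ 0.239250   0.161000   0.183250   0.364750]
det(I−A) = Σ_j (I−A)_1j·C_1j = (0.85)(0.420500) + (-0.30)(0.188500) + (0.00)(0.108750) + (-0.25)(0.239250) = 0.2410625
(I − A)⁻¹ = adj(I−A) / det(I−A) ≈
  [   1.7444     0.7768     0.6046     0.5486]
  [   0.7820     1.6443     1.0796     0.2935]
  [   0.4511     0.6171     1.9756     0.2489]
  [   0.9925     0.6679     0.7602     1.5131]
First solve x = (I − A)⁻¹ d = adj(I−A)·d / det(I−A); in particular x_2 = (0.188500·200 + 0.396375·940 + 0.260250·780 + 0.070750·660) / 0.2410625 = 659.9825 / 0.2410625 ≈ 2737.807.
Intermediate flow from 3 to 2: z_32 = a_32 · x_2 = 0.20 × 659.9825 / 0.2410625 = 131.9965 / 0.2410625 ≈ 547.6.

z_32 = 547.6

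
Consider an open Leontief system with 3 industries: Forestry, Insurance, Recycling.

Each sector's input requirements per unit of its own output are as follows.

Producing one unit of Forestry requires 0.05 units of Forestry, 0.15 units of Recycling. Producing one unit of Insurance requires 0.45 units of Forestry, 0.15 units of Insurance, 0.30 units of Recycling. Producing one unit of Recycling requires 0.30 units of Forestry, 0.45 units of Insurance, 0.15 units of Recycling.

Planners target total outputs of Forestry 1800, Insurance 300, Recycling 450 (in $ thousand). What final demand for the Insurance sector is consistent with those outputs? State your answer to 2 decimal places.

I − A =
  [   0.95    -0.45    -0.30]
  [   0.00     0.85    -0.45]
  [  -0.15    -0.30     0.85]
d = (I − A) x:
  d_1 = (+0.95)·1800 + (-0.45)·300 + (-0.30)·450 = 1440.00
  d_2 = (+0.00)·1800 + (+0.85)·300 + (-0.45)·450 = 52.50
  d_3 = (-0.15)·1800 + (-0.30)·300 + (+0.85)·450 = 22.50

d_2 = 52.50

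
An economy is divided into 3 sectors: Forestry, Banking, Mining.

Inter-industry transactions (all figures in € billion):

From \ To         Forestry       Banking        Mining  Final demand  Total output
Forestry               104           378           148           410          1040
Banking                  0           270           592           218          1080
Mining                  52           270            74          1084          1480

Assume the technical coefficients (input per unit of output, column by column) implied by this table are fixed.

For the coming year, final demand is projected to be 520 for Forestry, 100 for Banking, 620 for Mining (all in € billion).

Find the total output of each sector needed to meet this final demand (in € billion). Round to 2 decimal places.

Technical coefficients a_ij = z_ij / X_j:
  a_11 = 104/1040 = 0.10, a_21 = 0/1040 = 0.00, a_31 = 52/1040 = 0.05
  a_12 = 378/1080 = 0.35, a_22 = 270/1080 = 0.25, a_32 = 270/1080 = 0.25
  a_13 = 148/1480 = 0.10, a_23 = 592/1480 = 0.40, a_33 = 74/1480 = 0.05
I − A =
  [   0.90    -0.35    -0.10]
  [   0.00     0.75    -0.40]
  [  -0.05    -0.25     0.95]
Cofactors of I−A, C_ij = (−1)^(i+j)·(minor ij) (rows/columns in the sector order above):
  C_11 = (0.75)(0.95) − (-0.40)(-0.25) = 0.6125
  C_12 = −[(0.00)(0.95) − (-0.40)(-0.05)] = 0.0200
  C_13 = (0.00)(-0.25) − (0.75)(-0.05) = 0.0375
  C_21 = −[(-0.35)(0.95) − (-0.10)(-0.25)] = 0.3575
  C_22 = (0.90)(0.95) − (-0.10)(-0.05) = 0.8500
  C_23 = −[(0.90)(-0.25) − (-0.35)(-0.05)] = 0.2425
  C_31 = (-0.35)(-0.40) − (-0.10)(0.75) = 0.2150
  C_32 = −[(0.90)(-0.40) − (-0.10)(0.00)] = 0.3600
  C_33 = (0.90)(0.75) − (-0.35)(0.00) = 0.6750
det(I−A) = Σ_j (I−A)_1j·C_1j = (0.90)(0.6125) + (-0.35)(0.0200) + (-0.10)(0.0375) = 0.5405
adj(I−A) = Cᵀ =
  [ 0.6125   0.3575   0.2150]
  [ 0.0200   0.8500   0.3600]
  [ 0.0375   0.2425   0.6750]
(I − A)⁻¹ = adj(I−A) / det(I−A) ≈
  [   1.1332     0.6614     0.3978]
  [   0.0370     1.5726     0.6660]
  [   0.0694     0.4487     1.2488]
x = (I − A)⁻¹ d = adj(I−A)·d / det(I−A), with det(I−A) = 0.5405:
  x_1 = (0.6125·520 + 0.3575·100 + 0.2150·620) / 0.5405 = 487.55 / 0.5405 ≈ 902.04
  x_2 = (0.0200·520 + 0.8500·100 + 0.3600·620) / 0.5405 = 318.60 / 0.5405 ≈ 589.45
  x_3 = (0.0375·520 + 0.2425·100 + 0.6750·620) / 0.5405 = 462.25 / 0.5405 ≈ 855.23

x_1 = 902.04, x_2 = 589.45, x_3 = 855.23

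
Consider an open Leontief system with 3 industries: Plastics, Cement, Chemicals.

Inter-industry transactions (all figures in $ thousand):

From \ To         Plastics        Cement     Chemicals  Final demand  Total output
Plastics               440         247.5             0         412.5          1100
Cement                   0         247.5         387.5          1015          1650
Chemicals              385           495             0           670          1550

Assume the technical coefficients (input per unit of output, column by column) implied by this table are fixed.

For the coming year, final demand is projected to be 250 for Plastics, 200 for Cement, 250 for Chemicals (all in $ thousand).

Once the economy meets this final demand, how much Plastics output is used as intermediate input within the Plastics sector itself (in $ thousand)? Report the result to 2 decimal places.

z_11 = 206.36

Technical coefficients a_ij = z_ij / X_j:
  a_11 = 440/1100 = 0.40, a_21 = 0/1100 = 0.00, a_31 = 385/1100 = 0.35
  a_12 = 247.5/1650 = 0.15, a_22 = 247.5/1650 = 0.15, a_32 = 495/1650 = 0.30
  a_13 = 0/1550 = 0.00, a_23 = 387.5/1550 = 0.25, a_33 = 0/1550 = 0.00
I − A =
  [   0.60    -0.15     0.00]
  [   0.00     0.85    -0.25]
  [  -0.35    -0.30     1.00]
Cofactors of I−A, C_ij = (−1)^(i+j)·(minor ij) (rows/columns in the sector order above):
  C_11 = (0.85)(1.00) − (-0.25)(-0.30) = 0.7750
  C_12 = −[(0.00)(1.00) − (-0.25)(-0.35)] = 0.0875
  C_13 = (0.00)(-0.30) − (0.85)(-0.35) = 0.2975
  C_21 = −[(-0.15)(1.00) − (0.00)(-0.30)] = 0.1500
  C_22 = (0.60)(1.00) − (0.00)(-0.35) = 0.6000
  C_23 = −[(0.60)(-0.30) − (-0.15)(-0.35)] = 0.2325
  C_31 = (-0.15)(-0.25) − (0.00)(0.85) = 0.0375
  C_32 = −[(0.60)(-0.25) − (0.00)(0.00)] = 0.1500
  C_33 = (0.60)(0.85) − (-0.15)(0.00) = 0.5100
det(I−A) = Σ_j (I−A)_1j·C_1j = (0.60)(0.7750) + (-0.15)(0.0875) + (0.00)(0.2975) = 0.451875
adj(I−A) = Cᵀ =
  [ 0.7750   0.1500   0.0375]
  [ 0.0875   0.6000   0.1500]
  [ 0.2975   0.2325   0.5100]
(I − A)⁻¹ = adj(I−A) / det(I−A) ≈
  [   1.7151     0.3320     0.0830]
  [   0.1936     1.3278     0.3320]
  [   0.6584     0.5145     1.1286]
First solve x = (I − A)⁻¹ d = adj(I−A)·d / det(I−A); in particular x_1 = (0.7750·250 + 0.1500·200 + 0.0375·250) / 0.451875 = 233.125 / 0.451875 ≈ 515.9059.
Intermediate flow from 1 to 1: z_11 = a_11 · x_1 = 0.40 × 233.125 / 0.451875 = 93.25 / 0.451875 ≈ 206.36.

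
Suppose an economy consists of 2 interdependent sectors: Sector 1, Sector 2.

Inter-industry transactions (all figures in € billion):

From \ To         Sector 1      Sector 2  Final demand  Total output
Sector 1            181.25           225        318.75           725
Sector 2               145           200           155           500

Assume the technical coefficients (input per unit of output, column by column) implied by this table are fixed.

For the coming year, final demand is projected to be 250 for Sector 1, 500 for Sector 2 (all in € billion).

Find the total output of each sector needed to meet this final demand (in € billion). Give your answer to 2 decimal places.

Technical coefficients a_ij = z_ij / X_j:
  a_11 = 181.25/725 = 0.25, a_21 = 145/725 = 0.20
  a_12 = 225/500 = 0.45, a_22 = 200/500 = 0.40
I − A =
  [   0.75    -0.45]
  [  -0.20     0.60]
det(I−A) = (0.75)(0.60) − (-0.45)(-0.20) = 0.3600
adj(I−A) = [[0.60, 0.45], [0.20, 0.75]]
(I − A)⁻¹ = adj(I−A) / det(I−A) ≈
  [   1.6667     1.2500]
  [   0.5556     2.0833]
x = (I − A)⁻¹ d = adj(I−A)·d / det(I−A), with det(I−A) = 0.3600:
  x_1 = (0.60·250 + 0.45·500) / 0.3600 = 375.00 / 0.3600 ≈ 1041.67
  x_2 = (0.20·250 + 0.75·500) / 0.3600 = 425.00 / 0.3600 ≈ 1180.56

x_1 = 1041.67, x_2 = 1180.56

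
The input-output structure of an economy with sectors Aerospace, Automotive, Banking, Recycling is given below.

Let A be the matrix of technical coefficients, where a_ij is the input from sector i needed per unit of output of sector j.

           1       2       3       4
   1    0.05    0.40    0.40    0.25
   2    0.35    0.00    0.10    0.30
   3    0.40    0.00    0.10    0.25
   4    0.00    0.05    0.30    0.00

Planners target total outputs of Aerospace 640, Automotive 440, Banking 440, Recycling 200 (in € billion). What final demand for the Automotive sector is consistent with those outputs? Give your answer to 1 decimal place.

I − A =
  [   0.95    -0.40    -0.40    -0.25]
  [  -0.35     1.00    -0.10    -0.30]
  [  -0.40     0.00     0.90    -0.25]
  [   0.00    -0.05    -0.30     1.00]
d = (I − A) x:
  d_1 = (+0.95)·640 + (-0.40)·440 + (-0.40)·440 + (-0.25)·200 = 206.0
  d_2 = (-0.35)·640 + (+1.00)·440 + (-0.10)·440 + (-0.30)·200 = 112.0
  d_3 = (-0.40)·640 + (+0.00)·440 + (+0.90)·440 + (-0.25)·200 = 90.0
  d_4 = (+0.00)·640 + (-0.05)·440 + (-0.30)·440 + (+1.00)·200 = 46.0

d_2 = 112.0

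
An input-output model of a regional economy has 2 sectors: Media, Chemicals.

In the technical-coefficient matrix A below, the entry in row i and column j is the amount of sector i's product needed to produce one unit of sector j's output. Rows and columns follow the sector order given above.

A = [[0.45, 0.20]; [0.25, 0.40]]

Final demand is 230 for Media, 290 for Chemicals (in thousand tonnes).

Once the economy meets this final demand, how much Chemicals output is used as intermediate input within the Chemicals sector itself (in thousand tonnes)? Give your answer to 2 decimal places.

z_CC = 310.00

I − A =
  [   0.55    -0.20]
  [  -0.25     0.60]
det(I−A) = (0.55)(0.60) − (-0.20)(-0.25) = 0.2800
adj(I−A) = [[0.60, 0.20], [0.25, 0.55]]
(I − A)⁻¹ = adj(I−A) / det(I−A) ≈
  [   2.1429     0.7143]
  [   0.8929     1.9643]
First solve x = (I − A)⁻¹ d = adj(I−A)·d / det(I−A); in particular x_C = (0.25·230 + 0.55·290) / 0.2800 = 217.00 / 0.2800 = 775.0000.
Intermediate flow from C to C: z_CC = a_CC · x_C = 0.40 × 217.00 / 0.2800 = 86.80 / 0.2800 = 310.00.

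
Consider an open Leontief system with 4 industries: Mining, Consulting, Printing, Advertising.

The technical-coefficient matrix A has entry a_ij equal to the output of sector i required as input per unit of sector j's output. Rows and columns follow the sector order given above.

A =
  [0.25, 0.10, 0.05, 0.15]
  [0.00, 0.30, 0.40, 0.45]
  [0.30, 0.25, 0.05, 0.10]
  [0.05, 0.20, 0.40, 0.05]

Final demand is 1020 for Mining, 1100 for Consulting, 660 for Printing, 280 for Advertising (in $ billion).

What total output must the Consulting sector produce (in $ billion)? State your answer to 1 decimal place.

x_C = 5416.1

I − A =
  [   0.75    -0.10    -0.05    -0.15]
  [   0.00     0.70    -0.40    -0.45]
  [  -0.30    -0.25     0.95    -0.10]
  [  -0.05    -0.20    -0.40     0.95]
Compute the cofactors C_ij = (−1)^(i+j)·(3×3 minor ij) of I−A; the adjugate is their transpose:
adj(I−A) = Cᵀ =
  [ 0.370250   0.142625   0.138750   0.140625]
  [ 0.191375   0.607250   0.418125   0.361875]
  [ 0.181625   0.229250   0.423750   0.181875]
  [ 0.136250   0.231875   0.273750   0.401250]
det(I−A) = Σ_j (I−A)_1j·C_1j = (0.75)(0.370250) + (-0.10)(0.191375) + (-0.05)(0.181625) + (-0.15)(0.136250) = 0.22903125
(I − A)⁻¹ = adj(I−A) / det(I−A) ≈
  [   1.6166     0.6227     0.6058     0.6140]
  [   0.8356     2.6514     1.8256     1.5800]
  [   0.7930     1.0010     1.8502     0.7941]
  [   0.5949     1.0124     1.1953     1.7519]
x = (I − A)⁻¹ d = adj(I−A)·d / det(I−A), with det(I−A) = 0.22903125:
  x_M = (0.370250·1020 + 0.142625·1100 + 0.138750·660 + 0.140625·280) / 0.22903125 = 665.4925 / 0.22903125 ≈ 2905.7
  x_C = (0.191375·1020 + 0.607250·1100 + 0.418125·660 + 0.361875·280) / 0.22903125 = 1240.465 / 0.22903125 ≈ 5416.1
  x_P = (0.181625·1020 + 0.229250·1100 + 0.423750·660 + 0.181875·280) / 0.22903125 = 768.0325 / 0.22903125 ≈ 3353.4
  x_A = (0.136250·1020 + 0.231875·1100 + 0.273750·660 + 0.401250·280) / 0.22903125 = 687.0625 / 0.22903125 ≈ 2999.9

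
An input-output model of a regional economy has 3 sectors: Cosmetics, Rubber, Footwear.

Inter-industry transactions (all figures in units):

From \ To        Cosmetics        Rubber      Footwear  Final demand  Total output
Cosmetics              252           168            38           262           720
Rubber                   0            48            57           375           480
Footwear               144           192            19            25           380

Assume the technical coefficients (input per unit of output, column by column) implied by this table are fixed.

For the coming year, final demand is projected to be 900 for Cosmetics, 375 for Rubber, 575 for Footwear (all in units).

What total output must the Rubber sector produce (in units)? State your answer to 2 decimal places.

Technical coefficients a_ij = z_ij / X_j:
  a_CC = 252/720 = 0.35, a_RC = 0/720 = 0.00, a_FC = 144/720 = 0.20
  a_CR = 168/480 = 0.35, a_RR = 48/480 = 0.10, a_FR = 192/480 = 0.40
  a_CF = 38/380 = 0.10, a_RF = 57/380 = 0.15, a_FF = 19/380 = 0.05
I − A =
  [   0.65    -0.35    -0.10]
  [   0.00     0.90    -0.15]
  [  -0.20    -0.40     0.95]
Cofactors of I−A, C_ij = (−1)^(i+j)·(minor ij) (rows/columns in the sector order above):
  C_11 = (0.90)(0.95) − (-0.15)(-0.40) = 0.7950
  C_12 = −[(0.00)(0.95) − (-0.15)(-0.20)] = 0.0300
  C_13 = (0.00)(-0.40) − (0.90)(-0.20) = 0.1800
  C_21 = −[(-0.35)(0.95) − (-0.10)(-0.40)] = 0.3725
  C_22 = (0.65)(0.95) − (-0.10)(-0.20) = 0.5975
  C_23 = −[(0.65)(-0.40) − (-0.35)(-0.20)] = 0.3300
  C_31 = (-0.35)(-0.15) − (-0.10)(0.90) = 0.1425
  C_32 = −[(0.65)(-0.15) − (-0.10)(0.00)] = 0.0975
  C_33 = (0.65)(0.90) − (-0.35)(0.00) = 0.5850
det(I−A) = Σ_j (I−A)_1j·C_1j = (0.65)(0.7950) + (-0.35)(0.0300) + (-0.10)(0.1800) = 0.48825
adj(I−A) = Cᵀ =
  [ 0.7950   0.3725   0.1425]
  [ 0.0300   0.5975   0.0975]
  [ 0.1800   0.3300   0.5850]
(I − A)⁻¹ = adj(I−A) / det(I−A) ≈
  [   1.6283     0.7629     0.2919]
  [   0.0614     1.2238     0.1997]
  [   0.3687     0.6759     1.1982]
x = (I − A)⁻¹ d = adj(I−A)·d / det(I−A), with det(I−A) = 0.48825:
  x_C = (0.7950·900 + 0.3725·375 + 0.1425·575) / 0.48825 = 937.125 / 0.48825 ≈ 1919.35
  x_R = (0.0300·900 + 0.5975·375 + 0.0975·575) / 0.48825 = 307.125 / 0.48825 ≈ 629.03
  x_F = (0.1800·900 + 0.3300·375 + 0.5850·575) / 0.48825 = 622.125 / 0.48825 ≈ 1274.19

x_R = 629.03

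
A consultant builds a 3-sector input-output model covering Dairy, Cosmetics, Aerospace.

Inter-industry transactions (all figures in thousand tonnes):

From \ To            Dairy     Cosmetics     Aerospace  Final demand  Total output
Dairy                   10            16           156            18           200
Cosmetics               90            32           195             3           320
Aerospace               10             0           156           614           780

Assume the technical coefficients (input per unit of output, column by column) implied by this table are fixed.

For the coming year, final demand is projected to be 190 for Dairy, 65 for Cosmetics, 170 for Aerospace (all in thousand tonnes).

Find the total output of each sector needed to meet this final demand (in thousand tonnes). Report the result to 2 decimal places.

Technical coefficients a_ij = z_ij / X_j:
  a_11 = 10/200 = 0.05, a_21 = 90/200 = 0.45, a_31 = 10/200 = 0.05
  a_12 = 16/320 = 0.05, a_22 = 32/320 = 0.10, a_32 = 0/320 = 0.00
  a_13 = 156/780 = 0.20, a_23 = 195/780 = 0.25, a_33 = 156/780 = 0.20
I − A =
  [   0.95    -0.05    -0.20]
  [  -0.45     0.90    -0.25]
  [  -0.05     0.00     0.80]
Cofactors of I−A, C_ij = (−1)^(i+j)·(minor ij) (rows/columns in the sector order above):
  C_11 = (0.90)(0.80) − (-0.25)(0.00) = 0.7200
  C_12 = −[(-0.45)(0.80) − (-0.25)(-0.05)] = 0.3725
  C_13 = (-0.45)(0.00) − (0.90)(-0.05) = 0.0450
  C_21 = −[(-0.05)(0.80) − (-0.20)(0.00)] = 0.0400
  C_22 = (0.95)(0.80) − (-0.20)(-0.05) = 0.7500
  C_23 = −[(0.95)(0.00) − (-0.05)(-0.05)] = 0.0025
  C_31 = (-0.05)(-0.25) − (-0.20)(0.90) = 0.1925
  C_32 = −[(0.95)(-0.25) − (-0.20)(-0.45)] = 0.3275
  C_33 = (0.95)(0.90) − (-0.05)(-0.45) = 0.8325
det(I−A) = Σ_j (I−A)_1j·C_1j = (0.95)(0.7200) + (-0.05)(0.3725) + (-0.20)(0.0450) = 0.656375
adj(I−A) = Cᵀ =
  [ 0.7200   0.0400   0.1925]
  [ 0.3725   0.7500   0.3275]
  [ 0.0450   0.0025   0.8325]
(I − A)⁻¹ = adj(I−A) / det(I−A) ≈
  [   1.0969     0.0609     0.2933]
  [   0.5675     1.1426     0.4990]
  [   0.0686     0.0038     1.2683]
x = (I − A)⁻¹ d = adj(I−A)·d / det(I−A), with det(I−A) = 0.656375:
  x_1 = (0.7200·190 + 0.0400·65 + 0.1925·170) / 0.656375 = 172.125 / 0.656375 ≈ 262.24
  x_2 = (0.3725·190 + 0.7500·65 + 0.3275·170) / 0.656375 = 175.20 / 0.656375 ≈ 266.92
  x_3 = (0.0450·190 + 0.0025·65 + 0.8325·170) / 0.656375 = 150.2375 / 0.656375 ≈ 228.89

x_1 = 262.24, x_2 = 266.92, x_3 = 228.89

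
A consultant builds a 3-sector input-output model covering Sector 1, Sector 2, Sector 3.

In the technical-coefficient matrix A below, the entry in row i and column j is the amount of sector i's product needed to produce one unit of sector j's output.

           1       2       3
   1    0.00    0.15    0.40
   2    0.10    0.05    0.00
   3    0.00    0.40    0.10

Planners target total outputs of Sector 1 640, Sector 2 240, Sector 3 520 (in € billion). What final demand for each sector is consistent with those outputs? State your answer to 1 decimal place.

I − A =
  [   1.00    -0.15    -0.40]
  [  -0.10     0.95     0.00]
  [   0.00    -0.40     0.90]
d = (I − A) x:
  d_1 = (+1.00)·640 + (-0.15)·240 + (-0.40)·520 = 396.0
  d_2 = (-0.10)·640 + (+0.95)·240 + (+0.00)·520 = 164.0
  d_3 = (+0.00)·640 + (-0.40)·240 + (+0.90)·520 = 372.0

d_1 = 396.0, d_2 = 164.0, d_3 = 372.0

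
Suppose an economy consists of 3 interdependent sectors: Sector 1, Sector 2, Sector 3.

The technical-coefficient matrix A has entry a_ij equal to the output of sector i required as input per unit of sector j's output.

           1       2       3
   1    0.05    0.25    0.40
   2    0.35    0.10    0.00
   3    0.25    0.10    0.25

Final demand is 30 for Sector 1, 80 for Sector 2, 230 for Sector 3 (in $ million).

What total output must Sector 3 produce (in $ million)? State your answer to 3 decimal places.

I − A =
  [   0.95    -0.25    -0.40]
  [  -0.35     0.90     0.00]
  [  -0.25    -0.10     0.75]
Cofactors of I−A, C_ij = (−1)^(i+j)·(minor ij) (rows/columns in the sector order above):
  C_11 = (0.90)(0.75) − (0.00)(-0.10) = 0.6750
  C_12 = −[(-0.35)(0.75) − (0.00)(-0.25)] = 0.2625
  C_13 = (-0.35)(-0.10) − (0.90)(-0.25) = 0.2600
  C_21 = −[(-0.25)(0.75) − (-0.40)(-0.10)] = 0.2275
  C_22 = (0.95)(0.75) − (-0.40)(-0.25) = 0.6125
  C_23 = −[(0.95)(-0.10) − (-0.25)(-0.25)] = 0.1575
  C_31 = (-0.25)(0.00) − (-0.40)(0.90) = 0.3600
  C_32 = −[(0.95)(0.00) − (-0.40)(-0.35)] = 0.1400
  C_33 = (0.95)(0.90) − (-0.25)(-0.35) = 0.7675
det(I−A) = Σ_j (I−A)_1j·C_1j = (0.95)(0.6750) + (-0.25)(0.2625) + (-0.40)(0.2600) = 0.471625
adj(I−A) = Cᵀ =
  [ 0.6750   0.2275   0.3600]
  [ 0.2625   0.6125   0.1400]
  [ 0.2600   0.1575   0.7675]
(I − A)⁻¹ = adj(I−A) / det(I−A) ≈
  [   1.4312     0.4824     0.7633]
  [   0.5566     1.2987     0.2968]
  [   0.5513     0.3340     1.6274]
x = (I − A)⁻¹ d = adj(I−A)·d / det(I−A), with det(I−A) = 0.471625:
  x_1 = (0.6750·30 + 0.2275·80 + 0.3600·230) / 0.471625 = 121.25 / 0.471625 ≈ 257.090
  x_2 = (0.2625·30 + 0.6125·80 + 0.1400·230) / 0.471625 = 89.075 / 0.471625 ≈ 188.868
  x_3 = (0.2600·30 + 0.1575·80 + 0.7675·230) / 0.471625 = 196.925 / 0.471625 ≈ 417.546

x_3 = 417.546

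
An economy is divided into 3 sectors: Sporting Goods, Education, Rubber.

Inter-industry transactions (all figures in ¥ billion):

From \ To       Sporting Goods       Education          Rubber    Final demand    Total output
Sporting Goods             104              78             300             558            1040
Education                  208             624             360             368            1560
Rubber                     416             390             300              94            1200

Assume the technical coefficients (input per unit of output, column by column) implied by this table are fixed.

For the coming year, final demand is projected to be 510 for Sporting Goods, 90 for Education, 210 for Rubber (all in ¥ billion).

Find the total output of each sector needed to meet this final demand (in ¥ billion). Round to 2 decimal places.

x_1 = 934.00, x_2 = 1020.48, x_3 = 1118.29

Technical coefficients a_ij = z_ij / X_j:
  a_11 = 104/1040 = 0.10, a_21 = 208/1040 = 0.20, a_31 = 416/1040 = 0.40
  a_12 = 78/1560 = 0.05, a_22 = 624/1560 = 0.40, a_32 = 390/1560 = 0.25
  a_13 = 300/1200 = 0.25, a_23 = 360/1200 = 0.30, a_33 = 300/1200 = 0.25
I − A =
  [   0.90    -0.05    -0.25]
  [  -0.20     0.60    -0.30]
  [  -0.40    -0.25     0.75]
Cofactors of I−A, C_ij = (−1)^(i+j)·(minor ij) (rows/columns in the sector order above):
  C_11 = (0.60)(0.75) − (-0.30)(-0.25) = 0.3750
  C_12 = −[(-0.20)(0.75) − (-0.30)(-0.40)] = 0.2700
  C_13 = (-0.20)(-0.25) − (0.60)(-0.40) = 0.2900
  C_21 = −[(-0.05)(0.75) − (-0.25)(-0.25)] = 0.1000
  C_22 = (0.90)(0.75) − (-0.25)(-0.40) = 0.5750
  C_23 = −[(0.90)(-0.25) − (-0.05)(-0.40)] = 0.2450
  C_31 = (-0.05)(-0.30) − (-0.25)(0.60) = 0.1650
  C_32 = −[(0.90)(-0.30) − (-0.25)(-0.20)] = 0.3200
  C_33 = (0.90)(0.60) − (-0.05)(-0.20) = 0.5300
det(I−A) = Σ_j (I−A)_1j·C_1j = (0.90)(0.3750) + (-0.05)(0.2700) + (-0.25)(0.2900) = 0.2515
adj(I−A) = Cᵀ =
  [ 0.3750   0.1000   0.1650]
  [ 0.2700   0.5750   0.3200]
  [ 0.2900   0.2450   0.5300]
(I − A)⁻¹ = adj(I−A) / det(I−A) ≈
  [   1.4911     0.3976     0.6561]
  [   1.0736     2.2863     1.2724]
  [   1.1531     0.9742     2.1074]
x = (I − A)⁻¹ d = adj(I−A)·d / det(I−A), with det(I−A) = 0.2515:
  x_1 = (0.3750·510 + 0.1000·90 + 0.1650·210) / 0.2515 = 234.90 / 0.2515 ≈ 934.00
  x_2 = (0.2700·510 + 0.5750·90 + 0.3200·210) / 0.2515 = 256.65 / 0.2515 ≈ 1020.48
  x_3 = (0.2900·510 + 0.2450·90 + 0.5300·210) / 0.2515 = 281.25 / 0.2515 ≈ 1118.29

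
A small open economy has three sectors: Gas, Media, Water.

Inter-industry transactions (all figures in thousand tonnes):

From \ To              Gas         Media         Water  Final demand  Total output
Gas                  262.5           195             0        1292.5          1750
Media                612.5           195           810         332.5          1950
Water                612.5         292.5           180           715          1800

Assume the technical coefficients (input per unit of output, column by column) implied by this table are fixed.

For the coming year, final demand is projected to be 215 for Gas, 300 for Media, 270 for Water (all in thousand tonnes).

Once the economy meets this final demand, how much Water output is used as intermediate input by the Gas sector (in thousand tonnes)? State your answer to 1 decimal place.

z_31 = 119.2

Technical coefficients a_ij = z_ij / X_j:
  a_11 = 262.5/1750 = 0.15, a_21 = 612.5/1750 = 0.35, a_31 = 612.5/1750 = 0.35
  a_12 = 195/1950 = 0.10, a_22 = 195/1950 = 0.10, a_32 = 292.5/1950 = 0.15
  a_13 = 0/1800 = 0.00, a_23 = 810/1800 = 0.45, a_33 = 180/1800 = 0.10
I − A =
  [   0.85    -0.10     0.00]
  [  -0.35     0.90    -0.45]
  [  -0.35    -0.15     0.90]
Cofactors of I−A, C_ij = (−1)^(i+j)·(minor ij) (rows/columns in the sector order above):
  C_11 = (0.90)(0.90) − (-0.45)(-0.15) = 0.7425
  C_12 = −[(-0.35)(0.90) − (-0.45)(-0.35)] = 0.4725
  C_13 = (-0.35)(-0.15) − (0.90)(-0.35) = 0.3675
  C_21 = −[(-0.10)(0.90) − (0.00)(-0.15)] = 0.0900
  C_22 = (0.85)(0.90) − (0.00)(-0.35) = 0.7650
  C_23 = −[(0.85)(-0.15) − (-0.10)(-0.35)] = 0.1625
  C_31 = (-0.10)(-0.45) − (0.00)(0.90) = 0.0450
  C_32 = −[(0.85)(-0.45) − (0.00)(-0.35)] = 0.3825
  C_33 = (0.85)(0.90) − (-0.10)(-0.35) = 0.7300
det(I−A) = Σ_j (I−A)_1j·C_1j = (0.85)(0.7425) + (-0.10)(0.4725) + (0.00)(0.3675) = 0.583875
adj(I−A) = Cᵀ =
  [ 0.7425   0.0900   0.0450]
  [ 0.4725   0.7650   0.3825]
  [ 0.3675   0.1625   0.7300]
(I − A)⁻¹ = adj(I−A) / det(I−A) ≈
  [   1.2717     0.1541     0.0771]
  [   0.8092     1.3102     0.6551]
  [   0.6294     0.2783     1.2503]
First solve x = (I − A)⁻¹ d = adj(I−A)·d / det(I−A); in particular x_1 = (0.7425·215 + 0.0900·300 + 0.0450·270) / 0.583875 = 198.7875 / 0.583875 ≈ 340.462.
Intermediate flow from 3 to 1: z_31 = a_31 · x_1 = 0.35 × 198.7875 / 0.583875 = 69.575625 / 0.583875 ≈ 119.2.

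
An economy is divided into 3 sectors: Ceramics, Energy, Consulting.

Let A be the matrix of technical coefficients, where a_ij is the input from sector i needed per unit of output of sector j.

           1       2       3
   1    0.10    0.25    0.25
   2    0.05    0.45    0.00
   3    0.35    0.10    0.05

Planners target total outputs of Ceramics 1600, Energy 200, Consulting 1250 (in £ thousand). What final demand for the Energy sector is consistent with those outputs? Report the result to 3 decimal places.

I − A =
  [   0.90    -0.25    -0.25]
  [  -0.05     0.55     0.00]
  [  -0.35    -0.10     0.95]
d = (I − A) x:
  d_1 = (+0.90)·1600 + (-0.25)·200 + (-0.25)·1250 = 1077.500
  d_2 = (-0.05)·1600 + (+0.55)·200 + (+0.00)·1250 = 30.000
  d_3 = (-0.35)·1600 + (-0.10)·200 + (+0.95)·1250 = 607.500

d_2 = 30.000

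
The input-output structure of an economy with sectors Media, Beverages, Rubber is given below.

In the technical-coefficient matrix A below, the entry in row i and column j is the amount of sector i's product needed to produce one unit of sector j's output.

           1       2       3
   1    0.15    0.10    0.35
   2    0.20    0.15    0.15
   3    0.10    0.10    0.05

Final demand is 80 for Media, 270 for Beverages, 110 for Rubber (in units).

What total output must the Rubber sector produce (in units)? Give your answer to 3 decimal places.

I − A =
  [   0.85    -0.10    -0.35]
  [  -0.20     0.85    -0.15]
  [  -0.10    -0.10     0.95]
Cofactors of I−A, C_ij = (−1)^(i+j)·(minor ij) (rows/columns in the sector order above):
  C_11 = (0.85)(0.95) − (-0.15)(-0.10) = 0.7925
  C_12 = −[(-0.20)(0.95) − (-0.15)(-0.10)] = 0.2050
  C_13 = (-0.20)(-0.10) − (0.85)(-0.10) = 0.1050
  C_21 = −[(-0.10)(0.95) − (-0.35)(-0.10)] = 0.1300
  C_22 = (0.85)(0.95) − (-0.35)(-0.10) = 0.7725
  C_23 = −[(0.85)(-0.10) − (-0.10)(-0.10)] = 0.0950
  C_31 = (-0.10)(-0.15) − (-0.35)(0.85) = 0.3125
  C_32 = −[(0.85)(-0.15) − (-0.35)(-0.20)] = 0.1975
  C_33 = (0.85)(0.85) − (-0.10)(-0.20) = 0.7025
det(I−A) = Σ_j (I−A)_1j·C_1j = (0.85)(0.7925) + (-0.10)(0.2050) + (-0.35)(0.1050) = 0.616375
adj(I−A) = Cᵀ =
  [ 0.7925   0.1300   0.3125]
  [ 0.2050   0.7725   0.1975]
  [ 0.1050   0.0950   0.7025]
(I − A)⁻¹ = adj(I−A) / det(I−A) ≈
  [   1.2857     0.2109     0.5070]
  [   0.3326     1.2533     0.3204]
  [   0.1704     0.1541     1.1397]
x = (I − A)⁻¹ d = adj(I−A)·d / det(I−A), with det(I−A) = 0.616375:
  x_1 = (0.7925·80 + 0.1300·270 + 0.3125·110) / 0.616375 = 132.875 / 0.616375 ≈ 215.575
  x_2 = (0.2050·80 + 0.7725·270 + 0.1975·110) / 0.616375 = 246.70 / 0.616375 ≈ 400.243
  x_3 = (0.1050·80 + 0.0950·270 + 0.7025·110) / 0.616375 = 111.325 / 0.616375 ≈ 180.612

x_3 = 180.612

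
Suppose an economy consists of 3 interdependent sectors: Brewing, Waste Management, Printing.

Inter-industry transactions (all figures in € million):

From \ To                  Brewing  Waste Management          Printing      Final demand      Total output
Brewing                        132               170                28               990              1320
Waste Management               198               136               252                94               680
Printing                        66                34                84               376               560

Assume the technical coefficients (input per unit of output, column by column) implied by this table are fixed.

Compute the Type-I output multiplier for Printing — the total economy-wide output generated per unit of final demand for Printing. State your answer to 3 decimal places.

m_3 = 2.260

Technical coefficients a_ij = z_ij / X_j:
  a_11 = 132/1320 = 0.10, a_21 = 198/1320 = 0.15, a_31 = 66/1320 = 0.05
  a_12 = 170/680 = 0.25, a_22 = 136/680 = 0.20, a_32 = 34/680 = 0.05
  a_13 = 28/560 = 0.05, a_23 = 252/560 = 0.45, a_33 = 84/560 = 0.15
I − A =
  [   0.90    -0.25    -0.05]
  [  -0.15     0.80    -0.45]
  [  -0.05    -0.05     0.85]
Cofactors of I−A, C_ij = (−1)^(i+j)·(minor ij) (rows/columns in the sector order above):
  C_11 = (0.80)(0.85) − (-0.45)(-0.05) = 0.6575
  C_12 = −[(-0.15)(0.85) − (-0.45)(-0.05)] = 0.1500
  C_13 = (-0.15)(-0.05) − (0.80)(-0.05) = 0.0475
  C_21 = −[(-0.25)(0.85) − (-0.05)(-0.05)] = 0.2150
  C_22 = (0.90)(0.85) − (-0.05)(-0.05) = 0.7625
  C_23 = −[(0.90)(-0.05) − (-0.25)(-0.05)] = 0.0575
  C_31 = (-0.25)(-0.45) − (-0.05)(0.80) = 0.1525
  C_32 = −[(0.90)(-0.45) − (-0.05)(-0.15)] = 0.4125
  C_33 = (0.90)(0.80) − (-0.25)(-0.15) = 0.6825
det(I−A) = Σ_j (I−A)_1j·C_1j = (0.90)(0.6575) + (-0.25)(0.1500) + (-0.05)(0.0475) = 0.551875
adj(I−A) = Cᵀ =
  [ 0.6575   0.2150   0.1525]
  [ 0.1500   0.7625   0.4125]
  [ 0.0475   0.0575   0.6825]
(I − A)⁻¹ = adj(I−A) / det(I−A) ≈
  [   1.1914     0.3896     0.2763]
  [   0.2718     1.3817     0.7475]
  [   0.0861     0.1042     1.2367]
The output multiplier for sector j is the column-j sum of the Leontief inverse (I − A)⁻¹ = adj(I−A) / det(I−A).
Column 3 of adj(I−A): (0.1525, 0.4125, 0.6825); det(I−A) = 0.551875.
m_3 = (0.1525 + 0.4125 + 0.6825) / 0.551875 = 1.2475 / 0.551875 ≈ 2.260.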